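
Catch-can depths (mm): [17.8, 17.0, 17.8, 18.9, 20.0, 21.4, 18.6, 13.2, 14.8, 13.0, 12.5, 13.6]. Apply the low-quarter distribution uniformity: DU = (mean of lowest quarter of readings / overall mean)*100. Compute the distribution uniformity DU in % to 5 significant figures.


sorted lowest 3 of 12: [12.5, 13.0, 13.2] -> mean = 12.90000 mm
overall mean = 16.55000 mm
DU = (12.90000/16.55000)*100 = 77.946 %
Therefore the distribution uniformity DU = 77.946 %.


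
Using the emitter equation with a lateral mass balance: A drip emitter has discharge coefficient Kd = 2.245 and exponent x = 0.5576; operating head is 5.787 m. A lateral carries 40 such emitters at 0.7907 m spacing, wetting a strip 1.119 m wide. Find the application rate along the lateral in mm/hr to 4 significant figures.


Approach: apply the emitter equation with a lateral mass balance, q = Kd*h^x; Q = n*q; rate = Q/(n*spacing*width).
Step 1 — single emitter flow (q = Kd*h^x):
  q = 2.245 * 5.787^0.5576 = 5.97531 L/hr
Step 2 — total lateral flow: Q = 40 * 5.97531 = 239.012 L/hr
Step 3 — wetted area: A = 40 * 0.7907 * 1.119 = 35.3917 m^2
Step 4 — application rate: Q/A = 239.012/35.3917 = 6.753 mm/hr
Therefore the application rate along the lateral = 6.753 mm/hr.


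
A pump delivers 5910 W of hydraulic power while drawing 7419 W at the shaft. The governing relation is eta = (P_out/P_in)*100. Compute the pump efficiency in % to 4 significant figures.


eta = (5910 / 7419) * 100 = 79.66 %
Therefore the pump efficiency = 79.66 %.


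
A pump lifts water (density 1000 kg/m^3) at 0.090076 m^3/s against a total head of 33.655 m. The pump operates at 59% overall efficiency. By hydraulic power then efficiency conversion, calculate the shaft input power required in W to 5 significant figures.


Approach: apply hydraulic power then efficiency conversion, P = rho*g*Q*H; P_in = P/eta.
Step 1 — hydraulic power (P = rho*g*Q*H):
  P = 1000 * 9.81 * 0.090076 * 33.655 = 29739.09 W
Step 2 — input power: P_in = P/eta = 29739.09 / 0.59 = 50405 W
Therefore the shaft input power required = 50405 W.


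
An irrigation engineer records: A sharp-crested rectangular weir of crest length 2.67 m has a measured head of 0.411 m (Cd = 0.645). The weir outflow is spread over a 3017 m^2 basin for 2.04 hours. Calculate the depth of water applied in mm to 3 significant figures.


Approach: apply the rectangular weir equation with a volume-to-depth conversion, Q = (2/3)*Cd*L*sqrt(2g)*H^1.5; d = Q*t/A * 1000.
Step 1 — weir discharge:
  Q = (2/3)*0.645*2.67*sqrt(2*9.81)*0.411^1.5 = 1.3400 m^3/s
Step 2 — volume: V = 1.3400 * 2.04*3600 = 9840.7 m^3
Step 3 — depth: d = V/A * 1000 = 9840.7/3017 * 1000 = 3260 mm
Therefore the depth of water applied = 3260 mm.


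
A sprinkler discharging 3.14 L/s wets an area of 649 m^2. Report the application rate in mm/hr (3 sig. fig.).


Approach: apply the application rate relation, rate = (Q/A)*3600.
rate = (3.14 / 649) * 3600 = 17.4 mm/hr
Therefore the application rate = 17.4 mm/hr.


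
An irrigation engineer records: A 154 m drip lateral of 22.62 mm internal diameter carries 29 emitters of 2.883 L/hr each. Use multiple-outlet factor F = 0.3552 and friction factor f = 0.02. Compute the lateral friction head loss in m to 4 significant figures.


Approach: apply Darcy-Weisbach with the multiple-outlet F-factor, Q = n*q/(3600*1000) m^3/s; v = Q/A; hf = F*f*(L/D)*(v^2/(2g)).
Q = 29*2.883/(3600*1000) = 2.32242e-05 m^3/s
A = pi*(22.62e-3/2)^2 = 4.01860e-04 m^2, so v = Q/A = 0.0577916 m/s
hf = 0.3552*0.02*(154/0.02262)*(0.0577916^2/(2*9.81)) = 0.008233 m
Therefore the lateral friction head loss = 0.008233 m.


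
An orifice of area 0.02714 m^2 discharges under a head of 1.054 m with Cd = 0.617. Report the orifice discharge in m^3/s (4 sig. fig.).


Approach: apply the orifice equation, Q = Cd*A*sqrt(2*g*h).
Q = 0.617 * 0.02714 * sqrt(2*9.81*1.054) = 0.07615 m^3/s
Therefore the orifice discharge = 0.07615 m^3/s.


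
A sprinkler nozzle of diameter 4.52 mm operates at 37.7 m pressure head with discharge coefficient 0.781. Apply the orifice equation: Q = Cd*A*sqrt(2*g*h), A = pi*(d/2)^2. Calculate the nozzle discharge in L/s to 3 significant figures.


A = pi*(4.52e-3/2)^2 = 1.6046e-05 m^2
Q = 0.781 * 1.6046e-05 * sqrt(2*9.81*37.7) * 1000 = 0.341 L/s
Therefore the nozzle discharge = 0.341 L/s.


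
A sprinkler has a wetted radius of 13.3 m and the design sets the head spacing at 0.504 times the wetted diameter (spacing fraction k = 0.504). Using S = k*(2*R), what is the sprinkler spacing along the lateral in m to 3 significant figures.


S = 0.504 * (2 * 13.3) = 13.4 m
Therefore the sprinkler spacing along the lateral = 13.4 m.


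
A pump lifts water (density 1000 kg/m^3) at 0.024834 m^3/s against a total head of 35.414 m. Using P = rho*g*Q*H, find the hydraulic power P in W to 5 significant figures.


P = 1000 * 9.81 * 0.024834 * 35.414 = 8627.6 W
Therefore the hydraulic power P = 8627.6 W.


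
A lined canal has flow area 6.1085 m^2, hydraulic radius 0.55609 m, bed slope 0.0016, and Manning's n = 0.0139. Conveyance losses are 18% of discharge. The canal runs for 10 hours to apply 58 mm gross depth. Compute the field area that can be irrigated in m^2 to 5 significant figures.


Approach: apply Manning's equation with a conveyance and depth budget, Q = (1/n)*A*R^(2/3)*S^(1/2); Q_field = Q*(1-loss); Area = Q_field*t/(d/1000).
Step 1 — canal discharge (Manning's equation):
  Q = (1/0.0139) * 6.1085 * 0.55609^(2/3) * 0.0016^(1/2) = 11.88712 m^3/s
Step 2 — delivered flow: Q_field = 11.88712*(1 - 18/100) = 9.747435 m^3/s
Step 3 — volume delivered: V = 9.747435 * 10*3600 = 350907.7 m^3
Step 4 — area served: A = V / (depth/1000) = 350907.7 / 0.058 = 6050100 m^2
Therefore the field area that can be irrigated = 6050100 m^2.


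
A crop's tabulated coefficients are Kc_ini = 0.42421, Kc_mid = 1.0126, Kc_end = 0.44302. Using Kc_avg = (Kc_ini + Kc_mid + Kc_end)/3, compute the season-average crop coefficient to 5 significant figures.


Kc_avg = (0.42421 + 1.0126 + 0.44302)/3 = 0.62661
Therefore the season-average crop coefficient = 0.62661.


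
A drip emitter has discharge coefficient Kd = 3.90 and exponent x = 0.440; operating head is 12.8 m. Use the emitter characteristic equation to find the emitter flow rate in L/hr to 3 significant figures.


Approach: apply the emitter characteristic equation, q = Kd * h^x.
q = 3.90 * 12.8^0.440 = 12.0 L/hr
Therefore the emitter flow rate = 12.0 L/hr.


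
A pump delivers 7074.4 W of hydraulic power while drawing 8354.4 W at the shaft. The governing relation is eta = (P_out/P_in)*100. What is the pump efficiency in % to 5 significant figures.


eta = (7074.4 / 8354.4) * 100 = 84.679 %
Therefore the pump efficiency = 84.679 %.


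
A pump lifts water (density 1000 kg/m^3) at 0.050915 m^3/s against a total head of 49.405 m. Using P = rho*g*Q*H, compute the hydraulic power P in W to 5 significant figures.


P = 1000 * 9.81 * 0.050915 * 49.405 = 24677 W
Therefore the hydraulic power P = 24677 W.


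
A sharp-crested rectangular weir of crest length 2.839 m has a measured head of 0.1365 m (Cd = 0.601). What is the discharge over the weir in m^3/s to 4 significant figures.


Approach: apply the rectangular weir equation, Q = (2/3)*Cd*L*sqrt(2g)*H^1.5.
Q = (2/3)*0.601*2.839*sqrt(2*9.81)*0.1365^1.5 = 0.2541 m^3/s
Therefore the discharge over the weir = 0.2541 m^3/s.


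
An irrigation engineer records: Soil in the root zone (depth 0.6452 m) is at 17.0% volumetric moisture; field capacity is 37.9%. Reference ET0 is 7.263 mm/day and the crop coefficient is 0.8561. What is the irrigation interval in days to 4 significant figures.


Approach: apply soil-water budget scheduling, SMD = (FC-theta)/100*depth*1000; ETc = ET0*Kc; interval = SMD/ETc.
Step 1 — soil moisture deficit:
  SMD = (37.9 - 17.0)/100 * 0.6452 * 1000 = 134.847 mm
Step 2 — daily crop ET (ETc = ET0*Kc):
  ETc = 7.263 * 0.8561 = 6.21785 mm/day
Step 3 — irrigation interval (SMD/ETc):
  interval = 134.847 / 6.21785 = 21.69 days
Therefore the irrigation interval = 21.69 days.


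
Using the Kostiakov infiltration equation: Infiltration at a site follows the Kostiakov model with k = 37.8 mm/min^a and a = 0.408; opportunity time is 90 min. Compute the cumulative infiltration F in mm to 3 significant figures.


Approach: apply the Kostiakov infiltration equation, F = k*t^a.
F = 37.8 * 90^0.408 = 237 mm
Therefore the cumulative infiltration F = 237 mm.


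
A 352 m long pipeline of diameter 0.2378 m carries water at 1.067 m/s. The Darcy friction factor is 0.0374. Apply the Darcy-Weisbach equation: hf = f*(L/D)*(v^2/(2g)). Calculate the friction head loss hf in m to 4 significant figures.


hf = 0.0374 * (352/0.2378) * (1.067^2 / (2*9.81))
hf = 3.212 m
Therefore the friction head loss hf = 3.212 m.


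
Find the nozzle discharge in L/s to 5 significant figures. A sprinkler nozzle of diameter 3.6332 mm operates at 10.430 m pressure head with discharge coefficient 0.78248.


Approach: apply the orifice equation, Q = Cd*A*sqrt(2*g*h), A = pi*(d/2)^2.
A = pi*(3.6332e-3/2)^2 = 1.036737e-05 m^2
Q = 0.78248 * 1.036737e-05 * sqrt(2*9.81*10.430) * 1000 = 0.11605 L/s
Therefore the nozzle discharge = 0.11605 L/s.


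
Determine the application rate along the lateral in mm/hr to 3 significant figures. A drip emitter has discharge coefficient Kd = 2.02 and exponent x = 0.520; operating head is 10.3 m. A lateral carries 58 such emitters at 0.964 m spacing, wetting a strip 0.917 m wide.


Approach: apply the emitter equation with a lateral mass balance, q = Kd*h^x; Q = n*q; rate = Q/(n*spacing*width).
Step 1 — single emitter flow (q = Kd*h^x):
  q = 2.02 * 10.3^0.520 = 6.7925 L/hr
Step 2 — total lateral flow: Q = 58 * 6.7925 = 393.96 L/hr
Step 3 — wetted area: A = 58 * 0.964 * 0.917 = 51.271 m^2
Step 4 — application rate: Q/A = 393.96/51.271 = 7.68 mm/hr
Therefore the application rate along the lateral = 7.68 mm/hr.


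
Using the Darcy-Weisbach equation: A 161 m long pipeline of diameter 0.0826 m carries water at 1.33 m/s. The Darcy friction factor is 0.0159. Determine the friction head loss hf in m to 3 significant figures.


Approach: apply the Darcy-Weisbach equation, hf = f*(L/D)*(v^2/(2g)).
hf = 0.0159 * (161/0.0826) * (1.33^2 / (2*9.81))
hf = 2.79 m
Therefore the friction head loss hf = 2.79 m.


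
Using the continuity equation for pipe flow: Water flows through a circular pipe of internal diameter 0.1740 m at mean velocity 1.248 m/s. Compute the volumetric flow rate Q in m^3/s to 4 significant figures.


Approach: apply the continuity equation for pipe flow, Q = A * v with A = pi*(D/2)^2.
A = pi*(0.1740/2)^2 = 0.0237787 m^2
Q = 0.0237787 * 1.248 = 0.02968 m^3/s
Therefore the volumetric flow rate Q = 0.02968 m^3/s.


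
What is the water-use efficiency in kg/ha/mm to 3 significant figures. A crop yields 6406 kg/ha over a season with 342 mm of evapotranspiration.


Approach: apply the water-use efficiency ratio, WUE = yield/ET.
WUE = 6406 / 342 = 18.7 kg/ha/mm
Therefore the water-use efficiency = 18.7 kg/ha/mm.


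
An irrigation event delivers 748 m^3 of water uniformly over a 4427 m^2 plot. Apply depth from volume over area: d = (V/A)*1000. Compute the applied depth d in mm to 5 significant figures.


d = (748 / 4427) * 1000 = 168.96 mm
Therefore the applied depth d = 168.96 mm.


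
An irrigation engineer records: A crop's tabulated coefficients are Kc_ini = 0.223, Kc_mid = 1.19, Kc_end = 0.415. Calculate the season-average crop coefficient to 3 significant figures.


Approach: apply a simple seasonal average, Kc_avg = (Kc_ini + Kc_mid + Kc_end)/3.
Kc_avg = (0.223 + 1.19 + 0.415)/3 = 0.609
Therefore the season-average crop coefficient = 0.609.


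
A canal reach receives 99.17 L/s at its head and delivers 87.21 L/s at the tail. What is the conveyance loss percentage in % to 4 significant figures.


Approach: apply the conveyance loss ratio, loss% = ((Q_head - Q_tail)/Q_head)*100.
loss = ((99.17 - 87.21)/99.17)*100 = 12.06 %
Therefore the conveyance loss percentage = 12.06 %.


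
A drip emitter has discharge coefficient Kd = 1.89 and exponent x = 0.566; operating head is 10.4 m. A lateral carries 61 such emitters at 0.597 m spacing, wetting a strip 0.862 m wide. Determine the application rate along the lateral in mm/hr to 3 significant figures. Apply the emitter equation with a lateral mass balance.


Approach: apply the emitter equation with a lateral mass balance, q = Kd*h^x; Q = n*q; rate = Q/(n*spacing*width).
Step 1 — single emitter flow (q = Kd*h^x):
  q = 1.89 * 10.4^0.566 = 7.1138 L/hr
Step 2 — total lateral flow: Q = 61 * 7.1138 = 433.94 L/hr
Step 3 — wetted area: A = 61 * 0.597 * 0.862 = 31.391 m^2
Step 4 — application rate: Q/A = 433.94/31.391 = 13.8 mm/hr
Therefore the application rate along the lateral = 13.8 mm/hr.


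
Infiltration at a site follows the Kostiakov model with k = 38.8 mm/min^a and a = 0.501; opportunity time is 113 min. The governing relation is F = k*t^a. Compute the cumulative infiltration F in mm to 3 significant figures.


F = 38.8 * 113^0.501 = 414 mm
Therefore the cumulative infiltration F = 414 mm.


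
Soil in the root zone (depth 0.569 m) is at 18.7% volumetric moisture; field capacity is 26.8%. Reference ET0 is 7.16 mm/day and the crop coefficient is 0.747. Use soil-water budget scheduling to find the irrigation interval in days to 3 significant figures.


Approach: apply soil-water budget scheduling, SMD = (FC-theta)/100*depth*1000; ETc = ET0*Kc; interval = SMD/ETc.
Step 1 — soil moisture deficit:
  SMD = (26.8 - 18.7)/100 * 0.569 * 1000 = 46.089 mm
Step 2 — daily crop ET (ETc = ET0*Kc):
  ETc = 7.16 * 0.747 = 5.3485 mm/day
Step 3 — irrigation interval (SMD/ETc):
  interval = 46.089 / 5.3485 = 8.62 days
Therefore the irrigation interval = 8.62 days.


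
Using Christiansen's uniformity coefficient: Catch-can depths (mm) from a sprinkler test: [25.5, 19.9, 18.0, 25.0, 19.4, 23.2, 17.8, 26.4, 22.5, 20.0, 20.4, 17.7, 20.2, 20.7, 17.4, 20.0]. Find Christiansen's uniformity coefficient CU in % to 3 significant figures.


Approach: apply Christiansen's uniformity coefficient, CU = (1 - mean_abs_deviation/mean)*100.
mean = 20.881 mm
mean |d_i - mean| = 2.2742 mm
CU = (1 - 2.2742/20.881)*100 = 89.1 %
Therefore Christiansen's uniformity coefficient CU = 89.1 %.


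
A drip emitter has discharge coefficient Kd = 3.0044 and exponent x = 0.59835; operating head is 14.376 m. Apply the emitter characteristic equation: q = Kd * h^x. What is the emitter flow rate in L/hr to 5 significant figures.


q = 3.0044 * 14.376^0.59835 = 14.806 L/hr
Therefore the emitter flow rate = 14.806 L/hr.


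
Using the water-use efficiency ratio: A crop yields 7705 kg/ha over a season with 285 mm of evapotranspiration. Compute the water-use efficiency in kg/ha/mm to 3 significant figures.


Approach: apply the water-use efficiency ratio, WUE = yield/ET.
WUE = 7705 / 285 = 27.0 kg/ha/mm
Therefore the water-use efficiency = 27.0 kg/ha/mm.


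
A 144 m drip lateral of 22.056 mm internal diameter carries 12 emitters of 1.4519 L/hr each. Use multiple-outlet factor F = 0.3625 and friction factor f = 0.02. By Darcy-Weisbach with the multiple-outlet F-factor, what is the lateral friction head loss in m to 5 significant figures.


Approach: apply Darcy-Weisbach with the multiple-outlet F-factor, Q = n*q/(3600*1000) m^3/s; v = Q/A; hf = F*f*(L/D)*(v^2/(2g)).
Q = 12*1.4519/(3600*1000) = 4.839667e-06 m^3/s
A = pi*(22.056e-3/2)^2 = 3.820704e-04 m^2, so v = Q/A = 0.01266695 m/s
hf = 0.3625*0.02*(144/0.022056)*(0.01266695^2/(2*9.81)) = 0.00038710 m
Therefore the lateral friction head loss = 0.00038710 m.


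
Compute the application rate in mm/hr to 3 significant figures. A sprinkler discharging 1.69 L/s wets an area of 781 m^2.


Approach: apply the application rate relation, rate = (Q/A)*3600.
rate = (1.69 / 781) * 3600 = 7.79 mm/hr
Therefore the application rate = 7.79 mm/hr.


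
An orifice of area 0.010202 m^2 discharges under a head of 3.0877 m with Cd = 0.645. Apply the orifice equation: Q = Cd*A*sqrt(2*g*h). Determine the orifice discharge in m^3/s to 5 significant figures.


Q = 0.645 * 0.010202 * sqrt(2*9.81*3.0877) = 0.051217 m^3/s
Therefore the orifice discharge = 0.051217 m^3/s.


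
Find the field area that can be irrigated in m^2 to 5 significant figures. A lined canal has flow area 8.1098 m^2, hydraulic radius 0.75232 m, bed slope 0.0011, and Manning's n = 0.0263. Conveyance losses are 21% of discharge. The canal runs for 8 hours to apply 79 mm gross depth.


Approach: apply Manning's equation with a conveyance and depth budget, Q = (1/n)*A*R^(2/3)*S^(1/2); Q_field = Q*(1-loss); Area = Q_field*t/(d/1000).
Step 1 — canal discharge (Manning's equation):
  Q = (1/0.0263) * 8.1098 * 0.75232^(2/3) * 0.0011^(1/2) = 8.459652 m^3/s
Step 2 — delivered flow: Q_field = 8.459652*(1 - 21/100) = 6.683125 m^3/s
Step 3 — volume delivered: V = 6.683125 * 8*3600 = 192474.0 m^3
Step 4 — area served: A = V / (depth/1000) = 192474.0 / 0.079 = 2436400 m^2
Therefore the field area that can be irrigated = 2436400 m^2.


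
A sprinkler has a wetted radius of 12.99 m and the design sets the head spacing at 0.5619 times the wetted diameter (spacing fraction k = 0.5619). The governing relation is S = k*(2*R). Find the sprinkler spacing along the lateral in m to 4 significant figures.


S = 0.5619 * (2 * 12.99) = 14.60 m
Therefore the sprinkler spacing along the lateral = 14.60 m.


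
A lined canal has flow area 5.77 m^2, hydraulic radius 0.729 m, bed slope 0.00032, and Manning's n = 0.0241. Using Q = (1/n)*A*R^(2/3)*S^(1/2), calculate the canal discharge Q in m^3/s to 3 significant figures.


Q = (1/0.0241) * 5.77 * 0.729^(2/3) * 0.00032^(1/2) = 3.47 m^3/s
Therefore the canal discharge Q = 3.47 m^3/s.


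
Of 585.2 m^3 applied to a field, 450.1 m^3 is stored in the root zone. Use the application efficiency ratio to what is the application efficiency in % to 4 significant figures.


Approach: apply the application efficiency ratio, Ea = (stored/applied)*100.
Ea = (450.1/585.2)*100 = 76.91 %
Therefore the application efficiency = 76.91 %.


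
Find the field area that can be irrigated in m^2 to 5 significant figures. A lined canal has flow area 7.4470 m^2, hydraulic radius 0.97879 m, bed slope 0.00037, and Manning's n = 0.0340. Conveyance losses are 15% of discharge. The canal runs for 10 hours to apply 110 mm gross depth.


Approach: apply Manning's equation with a conveyance and depth budget, Q = (1/n)*A*R^(2/3)*S^(1/2); Q_field = Q*(1-loss); Area = Q_field*t/(d/1000).
Step 1 — canal discharge (Manning's equation):
  Q = (1/0.0340) * 7.4470 * 0.97879^(2/3) * 0.00037^(1/2) = 4.153329 m^3/s
Step 2 — delivered flow: Q_field = 4.153329*(1 - 15/100) = 3.530329 m^3/s
Step 3 — volume delivered: V = 3.530329 * 10*3600 = 127091.9 m^3
Step 4 — area served: A = V / (depth/1000) = 127091.9 / 0.11 = 1155400 m^2
Therefore the field area that can be irrigated = 1155400 m^2.


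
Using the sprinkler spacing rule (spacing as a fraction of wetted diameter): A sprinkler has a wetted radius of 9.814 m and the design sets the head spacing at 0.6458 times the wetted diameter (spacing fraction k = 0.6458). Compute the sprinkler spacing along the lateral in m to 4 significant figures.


Approach: apply the sprinkler spacing rule (spacing as a fraction of wetted diameter), S = k*(2*R).
S = 0.6458 * (2 * 9.814) = 12.68 m
Therefore the sprinkler spacing along the lateral = 12.68 m.


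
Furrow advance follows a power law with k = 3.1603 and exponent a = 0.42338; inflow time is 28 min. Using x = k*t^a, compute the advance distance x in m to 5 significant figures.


x = 3.1603 * 28^0.42338 = 12.955 m
Therefore the advance distance x = 12.955 m.


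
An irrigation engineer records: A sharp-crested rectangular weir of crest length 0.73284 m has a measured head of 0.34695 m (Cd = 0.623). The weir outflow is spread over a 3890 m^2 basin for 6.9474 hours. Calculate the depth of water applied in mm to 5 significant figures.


Approach: apply the rectangular weir equation with a volume-to-depth conversion, Q = (2/3)*Cd*L*sqrt(2g)*H^1.5; d = Q*t/A * 1000.
Step 1 — weir discharge:
  Q = (2/3)*0.623*0.73284*sqrt(2*9.81)*0.34695^1.5 = 0.2755217 m^3/s
Step 2 — volume: V = 0.2755217 * 6.9474*3600 = 6890.974 m^3
Step 3 — depth: d = V/A * 1000 = 6890.974/3890 * 1000 = 1771.5 mm
Therefore the depth of water applied = 1771.5 mm.


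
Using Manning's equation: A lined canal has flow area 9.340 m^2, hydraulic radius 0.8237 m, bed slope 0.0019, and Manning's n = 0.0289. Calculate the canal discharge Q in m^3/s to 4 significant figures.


Approach: apply Manning's equation, Q = (1/n)*A*R^(2/3)*S^(1/2).
Q = (1/0.0289) * 9.340 * 0.8237^(2/3) * 0.0019^(1/2) = 12.38 m^3/s
Therefore the canal discharge Q = 12.38 m^3/s.


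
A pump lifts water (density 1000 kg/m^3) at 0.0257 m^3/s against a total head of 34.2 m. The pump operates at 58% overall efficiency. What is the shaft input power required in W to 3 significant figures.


Approach: apply hydraulic power then efficiency conversion, P = rho*g*Q*H; P_in = P/eta.
Step 1 — hydraulic power (P = rho*g*Q*H):
  P = 1000 * 9.81 * 0.0257 * 34.2 = 8622.4 W
Step 2 — input power: P_in = P/eta = 8622.4 / 0.58 = 14900 W
Therefore the shaft input power required = 14900 W.


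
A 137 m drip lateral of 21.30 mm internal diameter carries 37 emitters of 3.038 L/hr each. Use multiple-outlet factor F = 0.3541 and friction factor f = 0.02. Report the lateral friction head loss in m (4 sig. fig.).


Approach: apply Darcy-Weisbach with the multiple-outlet F-factor, Q = n*q/(3600*1000) m^3/s; v = Q/A; hf = F*f*(L/D)*(v^2/(2g)).
Q = 37*3.038/(3600*1000) = 3.12239e-05 m^3/s
A = pi*(21.30e-3/2)^2 = 3.56327e-04 m^2, so v = Q/A = 0.0876270 m/s
hf = 0.3541*0.02*(137/0.02130)*(0.0876270^2/(2*9.81)) = 0.01783 m
Therefore the lateral friction head loss = 0.01783 m.


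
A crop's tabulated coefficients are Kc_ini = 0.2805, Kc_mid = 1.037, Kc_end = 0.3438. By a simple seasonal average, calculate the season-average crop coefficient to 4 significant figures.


Approach: apply a simple seasonal average, Kc_avg = (Kc_ini + Kc_mid + Kc_end)/3.
Kc_avg = (0.2805 + 1.037 + 0.3438)/3 = 0.5538
Therefore the season-average crop coefficient = 0.5538.


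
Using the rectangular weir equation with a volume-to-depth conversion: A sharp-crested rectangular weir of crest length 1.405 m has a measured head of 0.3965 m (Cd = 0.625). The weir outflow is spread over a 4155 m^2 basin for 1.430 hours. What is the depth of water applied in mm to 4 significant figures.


Approach: apply the rectangular weir equation with a volume-to-depth conversion, Q = (2/3)*Cd*L*sqrt(2g)*H^1.5; d = Q*t/A * 1000.
Step 1 — weir discharge:
  Q = (2/3)*0.625*1.405*sqrt(2*9.81)*0.3965^1.5 = 0.647410 m^3/s
Step 2 — volume: V = 0.647410 * 1.430*3600 = 3332.87 m^3
Step 3 — depth: d = V/A * 1000 = 3332.87/4155 * 1000 = 802.1 mm
Therefore the depth of water applied = 802.1 mm.


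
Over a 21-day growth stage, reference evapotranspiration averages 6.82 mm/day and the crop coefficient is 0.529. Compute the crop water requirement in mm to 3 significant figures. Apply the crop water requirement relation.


Approach: apply the crop water requirement relation, CWR = ET0 * Kc * days.
CWR = 6.82 * 0.529 * 21 = 75.8 mm
Therefore the crop water requirement = 75.8 mm.


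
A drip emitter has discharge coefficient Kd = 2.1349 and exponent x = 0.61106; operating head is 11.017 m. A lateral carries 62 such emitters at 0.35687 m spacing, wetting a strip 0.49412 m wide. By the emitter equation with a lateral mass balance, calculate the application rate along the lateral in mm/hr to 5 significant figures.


Approach: apply the emitter equation with a lateral mass balance, q = Kd*h^x; Q = n*q; rate = Q/(n*spacing*width).
Step 1 — single emitter flow (q = Kd*h^x):
  q = 2.1349 * 11.017^0.61106 = 9.249979 L/hr
Step 2 — total lateral flow: Q = 62 * 9.249979 = 573.4987 L/hr
Step 3 — wetted area: A = 62 * 0.35687 * 0.49412 = 10.93287 m^2
Step 4 — application rate: Q/A = 573.4987/10.93287 = 52.456 mm/hr
Therefore the application rate along the lateral = 52.456 mm/hr.


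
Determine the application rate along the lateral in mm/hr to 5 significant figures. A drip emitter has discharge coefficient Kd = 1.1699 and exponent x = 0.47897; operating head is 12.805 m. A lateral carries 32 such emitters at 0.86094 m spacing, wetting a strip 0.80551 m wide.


Approach: apply the emitter equation with a lateral mass balance, q = Kd*h^x; Q = n*q; rate = Q/(n*spacing*width).
Step 1 — single emitter flow (q = Kd*h^x):
  q = 1.1699 * 12.805^0.47897 = 3.967805 L/hr
Step 2 — total lateral flow: Q = 32 * 3.967805 = 126.9698 L/hr
Step 3 — wetted area: A = 32 * 0.86094 * 0.80551 = 22.19186 m^2
Step 4 — application rate: Q/A = 126.9698/22.19186 = 5.7215 mm/hr
Therefore the application rate along the lateral = 5.7215 mm/hr.


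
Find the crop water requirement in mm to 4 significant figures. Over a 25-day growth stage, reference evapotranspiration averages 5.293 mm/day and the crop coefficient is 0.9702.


Approach: apply the crop water requirement relation, CWR = ET0 * Kc * days.
CWR = 5.293 * 0.9702 * 25 = 128.4 mm
Therefore the crop water requirement = 128.4 mm.


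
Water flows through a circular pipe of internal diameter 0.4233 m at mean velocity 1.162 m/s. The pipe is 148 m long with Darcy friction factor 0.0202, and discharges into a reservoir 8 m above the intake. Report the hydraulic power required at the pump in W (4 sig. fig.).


Approach: apply continuity + Darcy-Weisbach + hydraulic power, Q = A*v; hf = f*(L/D)*(v^2/(2g)); H = static + hf; P = rho*g*Q*H.
Step 1 — flow rate (continuity, Q = A*v):
  A = pi*(0.4233/2)^2 = 0.140730 m^2
  Q = 0.140730 * 1.162 = 0.163528 m^3/s
Step 2 — friction head loss (Darcy-Weisbach):
  hf = 0.0202 * (148/0.4233) * (1.162^2 / (2*9.81))
  hf = 0.486047 m
Step 3 — total head: H = 8 + 0.486047 = 8.48605 m
Step 4 — hydraulic power (P = rho*g*Q*H):
  P = 1000 * 9.81 * 0.163528 * 8.48605 = 13610 W
Therefore the hydraulic power required at the pump = 13610 W.


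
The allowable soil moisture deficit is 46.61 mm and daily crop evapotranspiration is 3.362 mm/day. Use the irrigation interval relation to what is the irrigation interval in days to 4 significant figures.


Approach: apply the irrigation interval relation, interval = SMD / ETc.
interval = 46.61 / 3.362 = 13.86 days
Therefore the irrigation interval = 13.86 days.


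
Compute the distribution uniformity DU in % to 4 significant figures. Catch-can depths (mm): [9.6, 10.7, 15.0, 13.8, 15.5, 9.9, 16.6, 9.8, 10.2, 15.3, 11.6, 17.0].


Approach: apply the low-quarter distribution uniformity, DU = (mean of lowest quarter of readings / overall mean)*100.
sorted lowest 3 of 12: [9.6, 9.8, 9.9] -> mean = 9.76667 mm
overall mean = 12.9167 mm
DU = (9.76667/12.9167)*100 = 75.61 %
Therefore the distribution uniformity DU = 75.61 %.


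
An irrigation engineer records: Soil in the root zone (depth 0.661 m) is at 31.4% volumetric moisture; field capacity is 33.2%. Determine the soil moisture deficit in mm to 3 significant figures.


Approach: apply the soil moisture deficit relation, SMD = (FC - theta)/100 * depth * 1000.
SMD = (33.2 - 31.4)/100 * 0.661 * 1000 = 11.9 mm
Therefore the soil moisture deficit = 11.9 mm.


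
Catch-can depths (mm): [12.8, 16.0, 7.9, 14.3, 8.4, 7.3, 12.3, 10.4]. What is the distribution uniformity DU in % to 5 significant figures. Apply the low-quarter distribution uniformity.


Approach: apply the low-quarter distribution uniformity, DU = (mean of lowest quarter of readings / overall mean)*100.
sorted lowest 2 of 8: [7.3, 7.9] -> mean = 7.600000 mm
overall mean = 11.17500 mm
DU = (7.600000/11.17500)*100 = 68.009 %
Therefore the distribution uniformity DU = 68.009 %.


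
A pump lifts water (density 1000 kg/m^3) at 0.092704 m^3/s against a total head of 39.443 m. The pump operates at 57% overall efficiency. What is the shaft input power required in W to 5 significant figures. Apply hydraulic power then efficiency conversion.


Approach: apply hydraulic power then efficiency conversion, P = rho*g*Q*H; P_in = P/eta.
Step 1 — hydraulic power (P = rho*g*Q*H):
  P = 1000 * 9.81 * 0.092704 * 39.443 = 35870.50 W
Step 2 — input power: P_in = P/eta = 35870.50 / 0.57 = 62931 W
Therefore the shaft input power required = 62931 W.


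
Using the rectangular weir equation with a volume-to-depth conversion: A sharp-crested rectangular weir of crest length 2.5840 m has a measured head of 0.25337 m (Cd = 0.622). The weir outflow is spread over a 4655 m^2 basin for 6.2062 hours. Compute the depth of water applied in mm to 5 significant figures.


Approach: apply the rectangular weir equation with a volume-to-depth conversion, Q = (2/3)*Cd*L*sqrt(2g)*H^1.5; d = Q*t/A * 1000.
Step 1 — weir discharge:
  Q = (2/3)*0.622*2.5840*sqrt(2*9.81)*0.25337^1.5 = 0.6053045 m^3/s
Step 2 — volume: V = 0.6053045 * 6.2062*3600 = 13523.91 m^3
Step 3 — depth: d = V/A * 1000 = 13523.91/4655 * 1000 = 2905.2 mm
Therefore the depth of water applied = 2905.2 mm.


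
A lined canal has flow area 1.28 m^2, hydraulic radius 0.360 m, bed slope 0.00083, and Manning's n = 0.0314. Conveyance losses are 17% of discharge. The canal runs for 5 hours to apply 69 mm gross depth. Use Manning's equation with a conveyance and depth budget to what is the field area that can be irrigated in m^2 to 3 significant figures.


Approach: apply Manning's equation with a conveyance and depth budget, Q = (1/n)*A*R^(2/3)*S^(1/2); Q_field = Q*(1-loss); Area = Q_field*t/(d/1000).
Step 1 — canal discharge (Manning's equation):
  Q = (1/0.0314) * 1.28 * 0.360^(2/3) * 0.00083^(1/2) = 0.59432 m^3/s
Step 2 — delivered flow: Q_field = 0.59432*(1 - 17/100) = 0.49329 m^3/s
Step 3 — volume delivered: V = 0.49329 * 5*3600 = 8879.2 m^3
Step 4 — area served: A = V / (depth/1000) = 8879.2 / 0.069 = 129000 m^2
Therefore the field area that can be irrigated = 129000 m^2.


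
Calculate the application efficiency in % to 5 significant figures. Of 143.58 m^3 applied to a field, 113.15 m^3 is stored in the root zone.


Approach: apply the application efficiency ratio, Ea = (stored/applied)*100.
Ea = (113.15/143.58)*100 = 78.806 %
Therefore the application efficiency = 78.806 %.


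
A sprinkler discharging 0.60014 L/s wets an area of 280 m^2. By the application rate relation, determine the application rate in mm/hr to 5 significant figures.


Approach: apply the application rate relation, rate = (Q/A)*3600.
rate = (0.60014 / 280) * 3600 = 7.7161 mm/hr
Therefore the application rate = 7.7161 mm/hr.


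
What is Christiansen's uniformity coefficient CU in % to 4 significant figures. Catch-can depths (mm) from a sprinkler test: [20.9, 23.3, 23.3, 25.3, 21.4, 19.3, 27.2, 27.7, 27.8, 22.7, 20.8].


Approach: apply Christiansen's uniformity coefficient, CU = (1 - mean_abs_deviation/mean)*100.
mean = 23.6091 mm
mean |d_i - mean| = 2.46612 mm
CU = (1 - 2.46612/23.6091)*100 = 89.55 %
Therefore Christiansen's uniformity coefficient CU = 89.55 %.


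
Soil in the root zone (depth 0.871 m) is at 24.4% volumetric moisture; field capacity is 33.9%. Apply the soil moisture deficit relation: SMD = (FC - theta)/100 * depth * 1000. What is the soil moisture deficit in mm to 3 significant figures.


SMD = (33.9 - 24.4)/100 * 0.871 * 1000 = 82.7 mm
Therefore the soil moisture deficit = 82.7 mm.


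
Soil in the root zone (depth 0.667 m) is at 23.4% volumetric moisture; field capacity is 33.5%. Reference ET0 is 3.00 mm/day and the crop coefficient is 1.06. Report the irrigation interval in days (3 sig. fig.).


Approach: apply soil-water budget scheduling, SMD = (FC-theta)/100*depth*1000; ETc = ET0*Kc; interval = SMD/ETc.
Step 1 — soil moisture deficit:
  SMD = (33.5 - 23.4)/100 * 0.667 * 1000 = 67.367 mm
Step 2 — daily crop ET (ETc = ET0*Kc):
  ETc = 3.00 * 1.06 = 3.1800 mm/day
Step 3 — irrigation interval (SMD/ETc):
  interval = 67.367 / 3.1800 = 21.2 days
Therefore the irrigation interval = 21.2 days.


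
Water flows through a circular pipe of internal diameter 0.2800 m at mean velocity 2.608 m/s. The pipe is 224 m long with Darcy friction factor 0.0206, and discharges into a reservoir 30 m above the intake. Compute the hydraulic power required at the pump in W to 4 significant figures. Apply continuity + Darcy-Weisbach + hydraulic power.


Approach: apply continuity + Darcy-Weisbach + hydraulic power, Q = A*v; hf = f*(L/D)*(v^2/(2g)); H = static + hf; P = rho*g*Q*H.
Step 1 — flow rate (continuity, Q = A*v):
  A = pi*(0.2800/2)^2 = 0.0615752 m^2
  Q = 0.0615752 * 2.608 = 0.160588 m^3/s
Step 2 — friction head loss (Darcy-Weisbach):
  hf = 0.0206 * (224/0.2800) * (2.608^2 / (2*9.81))
  hf = 5.71312 m
Step 3 — total head: H = 30 + 5.71312 = 35.7131 m
Step 4 — hydraulic power (P = rho*g*Q*H):
  P = 1000 * 9.81 * 0.160588 * 35.7131 = 56260 W
Therefore the hydraulic power required at the pump = 56260 W.


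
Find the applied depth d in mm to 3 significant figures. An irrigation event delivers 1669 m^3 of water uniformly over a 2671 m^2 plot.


Approach: apply depth from volume over area, d = (V/A)*1000.
d = (1669 / 2671) * 1000 = 625 mm
Therefore the applied depth d = 625 mm.


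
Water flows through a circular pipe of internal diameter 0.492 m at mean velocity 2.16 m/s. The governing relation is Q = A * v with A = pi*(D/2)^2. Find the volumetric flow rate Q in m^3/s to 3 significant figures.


A = pi*(0.492/2)^2 = 0.19012 m^2
Q = 0.19012 * 2.16 = 0.411 m^3/s
Therefore the volumetric flow rate Q = 0.411 m^3/s.


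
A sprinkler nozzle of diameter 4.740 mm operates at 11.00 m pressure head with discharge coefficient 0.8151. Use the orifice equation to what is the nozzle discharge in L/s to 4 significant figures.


Approach: apply the orifice equation, Q = Cd*A*sqrt(2*g*h), A = pi*(d/2)^2.
A = pi*(4.740e-3/2)^2 = 1.76460e-05 m^2
Q = 0.8151 * 1.76460e-05 * sqrt(2*9.81*11.00) * 1000 = 0.2113 L/s
Therefore the nozzle discharge = 0.2113 L/s.


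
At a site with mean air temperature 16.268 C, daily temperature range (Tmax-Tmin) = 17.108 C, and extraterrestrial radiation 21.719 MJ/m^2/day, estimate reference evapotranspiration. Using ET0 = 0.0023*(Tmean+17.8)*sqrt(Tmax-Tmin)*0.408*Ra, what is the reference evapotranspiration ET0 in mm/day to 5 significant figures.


ET0 = 0.0023*(16.268+17.8)*sqrt(17.108)*0.408*21.719 = 2.8719 mm/day
Therefore the reference evapotranspiration ET0 = 2.8719 mm/day.


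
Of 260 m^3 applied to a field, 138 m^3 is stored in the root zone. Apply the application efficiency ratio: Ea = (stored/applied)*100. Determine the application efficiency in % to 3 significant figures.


Ea = (138/260)*100 = 53.1 %
Therefore the application efficiency = 53.1 %.


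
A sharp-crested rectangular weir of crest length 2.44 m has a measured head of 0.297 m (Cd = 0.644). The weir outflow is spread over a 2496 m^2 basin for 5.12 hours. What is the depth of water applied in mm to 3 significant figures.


Approach: apply the rectangular weir equation with a volume-to-depth conversion, Q = (2/3)*Cd*L*sqrt(2g)*H^1.5; d = Q*t/A * 1000.
Step 1 — weir discharge:
  Q = (2/3)*0.644*2.44*sqrt(2*9.81)*0.297^1.5 = 0.75105 m^3/s
Step 2 — volume: V = 0.75105 * 5.12*3600 = 13843 m^3
Step 3 — depth: d = V/A * 1000 = 13843/2496 * 1000 = 5550 mm
Therefore the depth of water applied = 5550 mm.


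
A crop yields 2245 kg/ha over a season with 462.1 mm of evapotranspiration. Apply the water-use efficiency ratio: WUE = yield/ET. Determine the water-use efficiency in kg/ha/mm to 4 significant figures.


WUE = 2245 / 462.1 = 4.858 kg/ha/mm
Therefore the water-use efficiency = 4.858 kg/ha/mm.


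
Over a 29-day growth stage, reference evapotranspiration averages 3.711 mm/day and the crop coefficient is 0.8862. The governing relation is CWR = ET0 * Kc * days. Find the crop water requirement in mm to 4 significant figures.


CWR = 3.711 * 0.8862 * 29 = 95.37 mm
Therefore the crop water requirement = 95.37 mm.


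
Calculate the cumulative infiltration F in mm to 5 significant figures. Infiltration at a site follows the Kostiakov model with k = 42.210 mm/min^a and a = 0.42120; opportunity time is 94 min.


Approach: apply the Kostiakov infiltration equation, F = k*t^a.
F = 42.210 * 94^0.42120 = 286.09 mm
Therefore the cumulative infiltration F = 286.09 mm.


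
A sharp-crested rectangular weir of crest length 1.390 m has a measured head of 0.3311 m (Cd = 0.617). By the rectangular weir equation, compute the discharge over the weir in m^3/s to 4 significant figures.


Approach: apply the rectangular weir equation, Q = (2/3)*Cd*L*sqrt(2g)*H^1.5.
Q = (2/3)*0.617*1.390*sqrt(2*9.81)*0.3311^1.5 = 0.4825 m^3/s
Therefore the discharge over the weir = 0.4825 m^3/s.


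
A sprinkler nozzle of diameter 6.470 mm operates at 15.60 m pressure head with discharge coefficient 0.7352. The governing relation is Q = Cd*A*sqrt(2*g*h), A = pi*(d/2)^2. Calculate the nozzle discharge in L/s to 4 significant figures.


A = pi*(6.470e-3/2)^2 = 3.28775e-05 m^2
Q = 0.7352 * 3.28775e-05 * sqrt(2*9.81*15.60) * 1000 = 0.4229 L/s
Therefore the nozzle discharge = 0.4229 L/s.


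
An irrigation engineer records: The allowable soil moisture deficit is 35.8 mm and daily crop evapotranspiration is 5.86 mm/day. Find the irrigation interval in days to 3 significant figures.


Approach: apply the irrigation interval relation, interval = SMD / ETc.
interval = 35.8 / 5.86 = 6.11 days
Therefore the irrigation interval = 6.11 days.


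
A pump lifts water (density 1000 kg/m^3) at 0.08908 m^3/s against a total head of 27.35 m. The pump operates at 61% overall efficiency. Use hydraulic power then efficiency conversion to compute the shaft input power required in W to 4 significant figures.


Approach: apply hydraulic power then efficiency conversion, P = rho*g*Q*H; P_in = P/eta.
Step 1 — hydraulic power (P = rho*g*Q*H):
  P = 1000 * 9.81 * 0.08908 * 27.35 = 23900.5 W
Step 2 — input power: P_in = P/eta = 23900.5 / 0.61 = 39180 W
Therefore the shaft input power required = 39180 W.


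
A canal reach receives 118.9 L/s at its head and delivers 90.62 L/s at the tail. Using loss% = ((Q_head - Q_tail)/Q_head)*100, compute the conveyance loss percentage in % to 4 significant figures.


loss = ((118.9 - 90.62)/118.9)*100 = 23.78 %
Therefore the conveyance loss percentage = 23.78 %.


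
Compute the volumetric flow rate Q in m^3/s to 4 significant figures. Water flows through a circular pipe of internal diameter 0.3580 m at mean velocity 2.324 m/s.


Approach: apply the continuity equation for pipe flow, Q = A * v with A = pi*(D/2)^2.
A = pi*(0.3580/2)^2 = 0.100660 m^2
Q = 0.100660 * 2.324 = 0.2339 m^3/s
Therefore the volumetric flow rate Q = 0.2339 m^3/s.


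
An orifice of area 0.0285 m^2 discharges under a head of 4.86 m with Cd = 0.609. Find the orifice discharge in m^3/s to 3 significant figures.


Approach: apply the orifice equation, Q = Cd*A*sqrt(2*g*h).
Q = 0.609 * 0.0285 * sqrt(2*9.81*4.86) = 0.169 m^3/s
Therefore the orifice discharge = 0.169 m^3/s.


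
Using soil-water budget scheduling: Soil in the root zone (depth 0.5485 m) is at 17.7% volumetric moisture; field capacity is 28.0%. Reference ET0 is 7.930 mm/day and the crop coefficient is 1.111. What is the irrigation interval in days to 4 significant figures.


Approach: apply soil-water budget scheduling, SMD = (FC-theta)/100*depth*1000; ETc = ET0*Kc; interval = SMD/ETc.
Step 1 — soil moisture deficit:
  SMD = (28.0 - 17.7)/100 * 0.5485 * 1000 = 56.4955 mm
Step 2 — daily crop ET (ETc = ET0*Kc):
  ETc = 7.930 * 1.111 = 8.81023 mm/day
Step 3 — irrigation interval (SMD/ETc):
  interval = 56.4955 / 8.81023 = 6.412 days
Therefore the irrigation interval = 6.412 days.


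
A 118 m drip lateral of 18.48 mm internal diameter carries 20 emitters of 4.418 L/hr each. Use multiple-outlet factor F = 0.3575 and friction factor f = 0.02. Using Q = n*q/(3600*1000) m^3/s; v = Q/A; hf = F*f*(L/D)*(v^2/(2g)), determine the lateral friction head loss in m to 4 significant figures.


Q = 20*4.418/(3600*1000) = 2.45444e-05 m^3/s
A = pi*(18.48e-3/2)^2 = 2.68222e-04 m^2, so v = Q/A = 0.0915081 m/s
hf = 0.3575*0.02*(118/0.01848)*(0.0915081^2/(2*9.81)) = 0.01949 m
Therefore the lateral friction head loss = 0.01949 m.
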